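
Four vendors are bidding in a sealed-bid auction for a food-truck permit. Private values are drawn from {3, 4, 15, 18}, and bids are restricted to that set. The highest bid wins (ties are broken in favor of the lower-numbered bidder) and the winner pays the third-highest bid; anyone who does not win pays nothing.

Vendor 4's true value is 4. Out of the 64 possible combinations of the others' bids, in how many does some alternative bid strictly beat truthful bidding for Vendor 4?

Others bid (3, 3, 4): truth gives 0; bid 15 gives 1 > 0. Violating.
Others bid (3, 3, 15): truth gives 0; bid 18 gives 1 > 0. Violating.
Others bid (3, 4, 3): truth gives 0; bid 15 gives 1 > 0. Violating.
Others bid (3, 15, 3): truth gives 0; bid 18 gives 1 > 0. Violating.
Others bid (3, 3, 3): truth gives 1; no alternative beats it.
Others bid (3, 3, 18): truth gives 0; no alternative beats it.
(Checking all 64 profiles: 6 have a profitable deviation, 58 do not.)

6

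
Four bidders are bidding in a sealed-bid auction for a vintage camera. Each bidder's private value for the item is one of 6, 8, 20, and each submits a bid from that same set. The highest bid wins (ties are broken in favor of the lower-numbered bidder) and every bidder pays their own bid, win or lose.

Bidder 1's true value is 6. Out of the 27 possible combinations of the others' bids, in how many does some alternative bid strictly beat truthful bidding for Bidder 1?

Others bid (6, 6, 8): truth gives -6; bid 8 gives -2 > -6. Violating.
Others bid (6, 8, 6): truth gives -6; bid 8 gives -2 > -6. Violating.
Others bid (6, 8, 8): truth gives -6; bid 8 gives -2 > -6. Violating.
Others bid (8, 6, 6): truth gives -6; bid 8 gives -2 > -6. Violating.
Others bid (6, 6, 6): truth gives 0; no alternative beats it.
Others bid (6, 6, 20): truth gives -6; no alternative beats it.
(Checking all 27 profiles: 7 have a profitable deviation, 20 do not.)

7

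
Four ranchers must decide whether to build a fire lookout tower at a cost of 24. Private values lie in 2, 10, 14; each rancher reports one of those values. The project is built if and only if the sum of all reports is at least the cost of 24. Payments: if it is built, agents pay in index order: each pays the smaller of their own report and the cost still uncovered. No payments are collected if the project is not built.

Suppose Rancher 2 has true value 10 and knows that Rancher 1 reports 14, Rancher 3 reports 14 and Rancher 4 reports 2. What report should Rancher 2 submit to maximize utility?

Report 2: project built, pays 2, utility 10 - 2 = 8.
Report 10: project built, pays 10, utility 10 - 10 = 0.
Report 14: project built, pays 10, utility 10 - 10 = 0.
The best choice is 2 with utility 8.

2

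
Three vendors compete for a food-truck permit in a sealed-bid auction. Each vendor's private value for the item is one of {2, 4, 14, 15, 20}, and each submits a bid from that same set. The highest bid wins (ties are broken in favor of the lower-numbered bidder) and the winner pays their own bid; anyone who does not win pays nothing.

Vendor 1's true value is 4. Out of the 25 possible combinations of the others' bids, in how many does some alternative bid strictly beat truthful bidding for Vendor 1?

1

Others bid (2, 2): truth gives 0; bid 2 gives 2 > 0. Violating.
Others bid (2, 4): truth gives 0; no alternative beats it.
Others bid (2, 14): truth gives 0; no alternative beats it.
(Checking all 25 profiles: 1 has a profitable deviation, 24 do not.)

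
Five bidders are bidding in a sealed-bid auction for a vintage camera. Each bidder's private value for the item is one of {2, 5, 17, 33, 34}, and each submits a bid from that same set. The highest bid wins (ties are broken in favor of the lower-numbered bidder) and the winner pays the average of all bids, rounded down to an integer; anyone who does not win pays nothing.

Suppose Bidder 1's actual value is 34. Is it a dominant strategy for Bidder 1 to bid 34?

No

Consider the case where Bidder 2 bids 2, Bidder 3 bids 2, Bidder 4 bids 2 and Bidder 5 bids 2.
Truthful bid 34: wins, pays 8, utility 34 - 8 = 26.
Bid 2 instead: wins, pays 2, utility 34 - 2 = 32.
Since 32 > 26, bidding 2 is strictly better here, so truthful bidding is not dominant.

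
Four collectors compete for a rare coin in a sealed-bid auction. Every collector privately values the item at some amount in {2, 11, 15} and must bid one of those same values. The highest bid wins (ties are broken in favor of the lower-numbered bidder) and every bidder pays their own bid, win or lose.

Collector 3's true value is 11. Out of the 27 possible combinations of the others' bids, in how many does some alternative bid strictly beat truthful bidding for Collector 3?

Others bid (2, 2, 15): truth gives -11; bid 2 gives -2 > -11. Violating.
Others bid (2, 11, 2): truth gives -11; bid 2 gives -2 > -11. Violating.
Others bid (2, 11, 11): truth gives -11; bid 2 gives -2 > -11. Violating.
Others bid (2, 11, 15): truth gives -11; bid 2 gives -2 > -11. Violating.
Others bid (2, 2, 2): truth gives 0; no alternative beats it.
Others bid (2, 2, 11): truth gives 0; no alternative beats it.
(Checking all 27 profiles: 25 have a profitable deviation, 2 do not.)

25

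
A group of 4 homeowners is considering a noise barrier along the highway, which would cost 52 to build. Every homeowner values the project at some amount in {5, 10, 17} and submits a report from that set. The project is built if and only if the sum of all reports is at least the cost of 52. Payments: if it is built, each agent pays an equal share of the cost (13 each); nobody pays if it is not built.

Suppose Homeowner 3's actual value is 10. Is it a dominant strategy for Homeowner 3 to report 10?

Consider the case where Homeowner 1 reports 10, Homeowner 2 reports 17 and Homeowner 4 reports 17.
Truthful report 10: project built, pays 13, utility 10 - 13 = -3.
Report 5 instead: project not built, utility 0.
Since 0 > -3, reporting 5 is strictly better here, so truthful reporting is not dominant.

No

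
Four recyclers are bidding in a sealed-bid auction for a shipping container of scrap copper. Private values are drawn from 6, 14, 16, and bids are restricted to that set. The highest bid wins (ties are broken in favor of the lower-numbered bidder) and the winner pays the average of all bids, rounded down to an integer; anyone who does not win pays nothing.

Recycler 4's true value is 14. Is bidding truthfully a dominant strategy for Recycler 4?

No

Consider the case where Recycler 1 bids 6, Recycler 2 bids 6 and Recycler 3 bids 14.
Truthful bid 14: loses, pays 0, utility 0.
Bid 16 instead: wins, pays 10, utility 14 - 10 = 4.
Since 4 > 0, bidding 16 is strictly better here, so truthful bidding is not dominant.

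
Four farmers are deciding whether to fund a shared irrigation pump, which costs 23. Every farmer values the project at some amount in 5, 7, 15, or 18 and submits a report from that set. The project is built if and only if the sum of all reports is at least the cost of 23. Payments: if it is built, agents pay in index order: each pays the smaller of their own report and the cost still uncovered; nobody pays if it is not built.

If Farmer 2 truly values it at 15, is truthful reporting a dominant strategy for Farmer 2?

Consider the case where Farmer 1 reports 5, Farmer 3 reports 5 and Farmer 4 reports 7.
Truthful report 15: project built, pays 15, utility 15 - 15 = 0.
Report 7 instead: project built, pays 7, utility 15 - 7 = 8.
Since 8 > 0, reporting 7 is strictly better here, so truthful reporting is not dominant.

No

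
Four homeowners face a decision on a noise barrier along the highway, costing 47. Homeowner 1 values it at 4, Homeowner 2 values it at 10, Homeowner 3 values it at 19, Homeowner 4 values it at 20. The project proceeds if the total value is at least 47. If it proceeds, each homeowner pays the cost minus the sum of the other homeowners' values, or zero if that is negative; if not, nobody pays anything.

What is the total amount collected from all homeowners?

Total value 53 ≥ cost 47, so it is built.
Homeowner 1: others sum to 49; max(0, 47 - 49) = 0.
Homeowner 2: others sum to 43; max(0, 47 - 43) = 4.
Homeowner 3: others sum to 34; max(0, 47 - 34) = 13.
Homeowner 4: others sum to 33; max(0, 47 - 33) = 14.
Total collected = 0 + 4 + 13 + 14 = 31.

31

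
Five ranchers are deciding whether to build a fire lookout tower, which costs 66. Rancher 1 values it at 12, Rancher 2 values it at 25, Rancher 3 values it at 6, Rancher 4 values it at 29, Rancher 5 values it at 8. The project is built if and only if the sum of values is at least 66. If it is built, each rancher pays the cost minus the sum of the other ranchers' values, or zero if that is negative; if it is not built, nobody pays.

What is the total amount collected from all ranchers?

Total value 80 ≥ cost 66, so it is built.
Rancher 1: others sum to 68; max(0, 66 - 68) = 0.
Rancher 2: others sum to 55; max(0, 66 - 55) = 11.
Rancher 3: others sum to 74; max(0, 66 - 74) = 0.
Rancher 4: others sum to 51; max(0, 66 - 51) = 15.
Rancher 5: others sum to 72; max(0, 66 - 72) = 0.
Total collected = 0 + 11 + 0 + 15 + 0 = 26.

26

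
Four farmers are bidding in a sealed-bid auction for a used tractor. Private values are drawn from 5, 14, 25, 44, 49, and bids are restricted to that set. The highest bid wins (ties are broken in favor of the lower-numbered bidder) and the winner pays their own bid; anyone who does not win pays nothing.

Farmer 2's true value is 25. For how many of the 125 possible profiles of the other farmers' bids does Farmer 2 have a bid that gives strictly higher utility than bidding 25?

4

Others bid (5, 5, 5): truth gives 0; bid 14 gives 11 > 0. Violating.
Others bid (5, 5, 14): truth gives 0; bid 14 gives 11 > 0. Violating.
Others bid (5, 14, 5): truth gives 0; bid 14 gives 11 > 0. Violating.
Others bid (5, 14, 14): truth gives 0; bid 14 gives 11 > 0. Violating.
Others bid (5, 5, 25): truth gives 0; no alternative beats it.
Others bid (5, 5, 44): truth gives 0; no alternative beats it.
(Checking all 125 profiles: 4 have a profitable deviation, 121 do not.)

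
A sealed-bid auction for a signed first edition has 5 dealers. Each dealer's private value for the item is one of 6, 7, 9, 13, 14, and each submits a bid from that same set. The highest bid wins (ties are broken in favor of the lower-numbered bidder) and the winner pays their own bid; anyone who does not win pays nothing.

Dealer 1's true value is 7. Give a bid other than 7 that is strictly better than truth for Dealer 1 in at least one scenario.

6

Suppose Dealer 2 bids 6, Dealer 3 bids 6, Dealer 4 bids 6 and Dealer 5 bids 6.
Bid 7: wins, pays 7, utility 7 - 7 = 0.
Bid 6: wins, pays 6, utility 7 - 6 = 1.
So bidding 6 beats truth here (1 > 0).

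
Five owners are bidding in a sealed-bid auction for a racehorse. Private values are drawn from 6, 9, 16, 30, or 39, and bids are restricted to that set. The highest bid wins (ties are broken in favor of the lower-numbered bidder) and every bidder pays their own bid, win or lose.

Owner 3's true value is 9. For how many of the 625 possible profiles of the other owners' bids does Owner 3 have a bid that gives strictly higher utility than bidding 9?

621

Others bid (6, 6, 6, 16): truth gives -9; bid 6 gives -6 > -9. Violating.
Others bid (6, 6, 6, 30): truth gives -9; bid 6 gives -6 > -9. Violating.
Others bid (6, 6, 6, 39): truth gives -9; bid 6 gives -6 > -9. Violating.
Others bid (6, 6, 9, 16): truth gives -9; bid 6 gives -6 > -9. Violating.
Others bid (6, 6, 6, 6): truth gives 0; no alternative beats it.
Others bid (6, 6, 6, 9): truth gives 0; no alternative beats it.
(Checking all 625 profiles: 621 have a profitable deviation, 4 do not.)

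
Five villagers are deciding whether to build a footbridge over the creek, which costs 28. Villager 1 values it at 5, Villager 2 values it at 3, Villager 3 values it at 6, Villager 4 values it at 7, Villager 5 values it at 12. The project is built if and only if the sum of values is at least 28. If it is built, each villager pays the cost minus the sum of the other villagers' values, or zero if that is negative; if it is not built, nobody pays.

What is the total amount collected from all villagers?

Total value 33 ≥ cost 28, so it is built.
Villager 1: others sum to 28; max(0, 28 - 28) = 0.
Villager 2: others sum to 30; max(0, 28 - 30) = 0.
Villager 3: others sum to 27; max(0, 28 - 27) = 1.
Villager 4: others sum to 26; max(0, 28 - 26) = 2.
Villager 5: others sum to 21; max(0, 28 - 21) = 7.
Total collected = 0 + 0 + 1 + 2 + 7 = 10.

10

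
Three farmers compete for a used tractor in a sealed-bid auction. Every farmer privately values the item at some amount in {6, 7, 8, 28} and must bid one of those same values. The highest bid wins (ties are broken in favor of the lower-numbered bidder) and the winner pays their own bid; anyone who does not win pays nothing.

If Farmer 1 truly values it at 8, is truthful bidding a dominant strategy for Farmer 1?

No

Consider the case where Farmer 2 bids 6 and Farmer 3 bids 6.
Truthful bid 8: wins, pays 8, utility 8 - 8 = 0.
Bid 6 instead: wins, pays 6, utility 8 - 6 = 2.
Since 2 > 0, bidding 6 is strictly better here, so truthful bidding is not dominant.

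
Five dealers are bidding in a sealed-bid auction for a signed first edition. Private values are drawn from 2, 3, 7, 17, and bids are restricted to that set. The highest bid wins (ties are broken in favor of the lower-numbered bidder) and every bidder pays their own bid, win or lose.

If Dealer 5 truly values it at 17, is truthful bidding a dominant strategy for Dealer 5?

No

Consider the case where Dealer 1 bids 2, Dealer 2 bids 2, Dealer 3 bids 2 and Dealer 4 bids 2.
Truthful bid 17: wins, pays 17, utility 17 - 17 = 0.
Bid 3 instead: wins, pays 3, utility 17 - 3 = 14.
Since 14 > 0, bidding 3 is strictly better here, so truthful bidding is not dominant.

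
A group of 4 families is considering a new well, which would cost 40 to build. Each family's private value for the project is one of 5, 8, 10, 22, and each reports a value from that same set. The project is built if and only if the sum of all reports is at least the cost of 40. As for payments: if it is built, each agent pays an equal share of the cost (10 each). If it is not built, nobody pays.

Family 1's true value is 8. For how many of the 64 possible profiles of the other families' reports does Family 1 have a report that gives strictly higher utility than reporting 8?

3

Others report (5, 5, 22): truth gives -2; report 5 gives 0 > -2. Violating.
Others report (5, 22, 5): truth gives -2; report 5 gives 0 > -2. Violating.
Others report (22, 5, 5): truth gives -2; report 5 gives 0 > -2. Violating.
Others report (5, 5, 5): truth gives 0; no alternative beats it.
Others report (5, 5, 8): truth gives 0; no alternative beats it.
(Checking all 64 profiles: 3 have a profitable deviation, 61 do not.)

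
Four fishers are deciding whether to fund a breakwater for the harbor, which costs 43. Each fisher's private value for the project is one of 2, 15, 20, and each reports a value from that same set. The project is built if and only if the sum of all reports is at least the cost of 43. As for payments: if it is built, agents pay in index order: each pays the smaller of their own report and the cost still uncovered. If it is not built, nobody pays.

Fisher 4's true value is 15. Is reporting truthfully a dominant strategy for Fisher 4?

Check each profile of the others' reports and compare truth against every alternative report.
Others report (15, 15, 15): truth gives 15, best alternative gives 15.
Others report (15, 15, 20): truth gives 15, best alternative gives 15.
Others report (15, 20, 15): truth gives 15, best alternative gives 15.
Others report (15, 20, 20): truth gives 15, best alternative gives 15.
Others report (20, 15, 15): truth gives 15, best alternative gives 15.
Others report (20, 15, 20): truth gives 15, best alternative gives 15.
(Remaining 21 profiles checked similarly; truth is weakly best in each.)
In every case the truthful report is at least as good as any alternative, so it is a dominant strategy.

Yes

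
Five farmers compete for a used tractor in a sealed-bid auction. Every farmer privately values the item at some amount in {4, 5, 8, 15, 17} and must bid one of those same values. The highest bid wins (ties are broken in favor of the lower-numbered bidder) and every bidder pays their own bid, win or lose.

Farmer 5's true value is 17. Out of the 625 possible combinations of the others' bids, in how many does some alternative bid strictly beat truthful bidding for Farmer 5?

450

Others bid (4, 4, 4, 4): truth gives 0; bid 5 gives 12 > 0. Violating.
Others bid (4, 4, 4, 5): truth gives 0; bid 8 gives 9 > 0. Violating.
Others bid (4, 4, 4, 8): truth gives 0; bid 15 gives 2 > 0. Violating.
Others bid (4, 4, 4, 17): truth gives -17; bid 4 gives -4 > -17. Violating.
Others bid (4, 4, 4, 15): truth gives 0; no alternative beats it.
Others bid (4, 4, 5, 15): truth gives 0; no alternative beats it.
(Checking all 625 profiles: 450 have a profitable deviation, 175 do not.)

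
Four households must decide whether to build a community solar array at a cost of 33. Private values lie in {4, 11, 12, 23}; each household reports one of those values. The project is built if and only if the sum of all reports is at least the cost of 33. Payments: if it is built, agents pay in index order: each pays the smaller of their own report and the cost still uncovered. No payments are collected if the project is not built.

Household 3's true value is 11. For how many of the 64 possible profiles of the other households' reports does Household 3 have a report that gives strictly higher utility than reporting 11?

Others report (4, 4, 23): truth gives 0; report 4 gives 7 > 0. Violating.
Others report (4, 11, 23): truth gives 0; report 4 gives 7 > 0. Violating.
Others report (4, 12, 23): truth gives 0; report 4 gives 7 > 0. Violating.
Others report (4, 23, 4): truth gives 5; report 4 gives 7 > 5. Violating.
Others report (4, 4, 4): truth gives 0; no alternative beats it.
Others report (4, 4, 11): truth gives 0; no alternative beats it.
(Checking all 64 profiles: 25 have a profitable deviation, 39 do not.)

25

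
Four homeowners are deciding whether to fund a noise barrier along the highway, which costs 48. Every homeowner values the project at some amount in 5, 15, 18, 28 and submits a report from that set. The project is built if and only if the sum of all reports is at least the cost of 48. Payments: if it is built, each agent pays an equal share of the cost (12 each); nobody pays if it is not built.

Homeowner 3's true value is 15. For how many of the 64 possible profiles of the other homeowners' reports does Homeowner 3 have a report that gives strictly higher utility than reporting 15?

Others report (5, 5, 15): truth gives 0; report 28 gives 3 > 0. Violating.
Others report (5, 5, 18): truth gives 0; report 28 gives 3 > 0. Violating.
Others report (5, 15, 5): truth gives 0; report 28 gives 3 > 0. Violating.
Others report (5, 18, 5): truth gives 0; report 28 gives 3 > 0. Violating.
Others report (5, 5, 5): truth gives 0; no alternative beats it.
Others report (5, 5, 28): truth gives 3; no alternative beats it.
(Checking all 64 profiles: 6 have a profitable deviation, 58 do not.)

6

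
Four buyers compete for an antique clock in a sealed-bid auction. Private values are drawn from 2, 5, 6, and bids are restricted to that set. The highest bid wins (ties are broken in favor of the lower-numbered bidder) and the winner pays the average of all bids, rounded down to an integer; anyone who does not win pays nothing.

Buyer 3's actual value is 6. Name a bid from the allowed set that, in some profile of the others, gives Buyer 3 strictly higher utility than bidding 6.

Suppose Buyer 1 bids 2, Buyer 2 bids 2 and Buyer 4 bids 2.
Bid 6: wins, pays 3, utility 6 - 3 = 3.
Bid 5: wins, pays 2, utility 6 - 2 = 4.
So bidding 5 beats truth here (4 > 3).

5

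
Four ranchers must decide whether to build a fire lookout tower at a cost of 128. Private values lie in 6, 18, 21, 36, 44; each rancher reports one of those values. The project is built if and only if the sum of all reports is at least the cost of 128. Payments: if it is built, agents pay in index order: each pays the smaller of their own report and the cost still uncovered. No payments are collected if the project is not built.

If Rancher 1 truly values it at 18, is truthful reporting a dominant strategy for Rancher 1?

No

Consider the case where Rancher 2 reports 36, Rancher 3 reports 44 and Rancher 4 reports 44.
Truthful report 18: project built, pays 18, utility 18 - 18 = 0.
Report 6 instead: project built, pays 6, utility 18 - 6 = 12.
Since 12 > 0, reporting 6 is strictly better here, so truthful reporting is not dominant.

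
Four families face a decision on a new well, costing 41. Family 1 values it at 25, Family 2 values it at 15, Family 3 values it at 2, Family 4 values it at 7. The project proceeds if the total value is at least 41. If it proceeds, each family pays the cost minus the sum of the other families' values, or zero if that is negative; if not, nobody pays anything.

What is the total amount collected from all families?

24

Total value 49 ≥ cost 41, so it is built.
Family 1: others sum to 24; max(0, 41 - 24) = 17.
Family 2: others sum to 34; max(0, 41 - 34) = 7.
Family 3: others sum to 47; max(0, 41 - 47) = 0.
Family 4: others sum to 42; max(0, 41 - 42) = 0.
Total collected = 17 + 7 + 0 + 0 = 24.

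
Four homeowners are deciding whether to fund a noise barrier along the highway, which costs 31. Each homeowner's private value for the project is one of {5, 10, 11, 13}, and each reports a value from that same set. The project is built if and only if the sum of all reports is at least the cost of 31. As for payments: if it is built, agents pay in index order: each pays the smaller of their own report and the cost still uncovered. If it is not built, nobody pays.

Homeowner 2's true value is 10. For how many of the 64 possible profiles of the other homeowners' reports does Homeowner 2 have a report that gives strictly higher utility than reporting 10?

51

Others report (5, 10, 11): truth gives 0; report 5 gives 5 > 0. Violating.
Others report (5, 10, 13): truth gives 0; report 5 gives 5 > 0. Violating.
Others report (5, 11, 10): truth gives 0; report 5 gives 5 > 0. Violating.
Others report (5, 11, 11): truth gives 0; report 5 gives 5 > 0. Violating.
Others report (5, 5, 5): truth gives 0; no alternative beats it.
Others report (5, 5, 10): truth gives 0; no alternative beats it.
(Checking all 64 profiles: 51 have a profitable deviation, 13 do not.)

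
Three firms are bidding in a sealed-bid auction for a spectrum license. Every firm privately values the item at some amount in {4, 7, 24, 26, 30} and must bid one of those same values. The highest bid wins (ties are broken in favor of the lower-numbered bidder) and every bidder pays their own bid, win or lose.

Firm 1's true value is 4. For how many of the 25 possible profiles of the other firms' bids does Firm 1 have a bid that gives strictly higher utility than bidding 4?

3

Others bid (4, 7): truth gives -4; bid 7 gives -3 > -4. Violating.
Others bid (7, 4): truth gives -4; bid 7 gives -3 > -4. Violating.
Others bid (7, 7): truth gives -4; bid 7 gives -3 > -4. Violating.
Others bid (4, 4): truth gives 0; no alternative beats it.
Others bid (4, 24): truth gives -4; no alternative beats it.
(Checking all 25 profiles: 3 have a profitable deviation, 22 do not.)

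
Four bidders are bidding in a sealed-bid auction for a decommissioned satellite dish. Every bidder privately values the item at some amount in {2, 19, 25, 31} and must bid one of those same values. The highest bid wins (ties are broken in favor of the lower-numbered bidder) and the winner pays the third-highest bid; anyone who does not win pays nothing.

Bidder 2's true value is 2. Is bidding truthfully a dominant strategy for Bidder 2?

Check each profile of the others' bids and compare truth against every alternative bid.
Others bid (2, 19, 19): truth gives 0, best alternative gives -17.
Others bid (2, 2, 2): truth gives 0, best alternative gives 0.
Others bid (2, 2, 19): truth gives 0, best alternative gives 0.
Others bid (2, 2, 25): truth gives 0, best alternative gives 0.
Others bid (2, 2, 31): truth gives 0, best alternative gives 0.
Others bid (2, 19, 2): truth gives 0, best alternative gives 0.
(Remaining 58 profiles checked similarly; truth is weakly best in each.)
In every case the truthful bid is at least as good as any alternative, so it is a dominant strategy.

Yes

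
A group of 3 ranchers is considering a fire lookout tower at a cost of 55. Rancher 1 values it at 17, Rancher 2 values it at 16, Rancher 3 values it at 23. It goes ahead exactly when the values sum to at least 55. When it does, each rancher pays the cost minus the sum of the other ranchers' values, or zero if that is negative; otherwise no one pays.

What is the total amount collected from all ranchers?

Total value 56 ≥ cost 55, so it is built.
Rancher 1: others sum to 39; max(0, 55 - 39) = 16.
Rancher 2: others sum to 40; max(0, 55 - 40) = 15.
Rancher 3: others sum to 33; max(0, 55 - 33) = 22.
Total collected = 16 + 15 + 22 = 53.

53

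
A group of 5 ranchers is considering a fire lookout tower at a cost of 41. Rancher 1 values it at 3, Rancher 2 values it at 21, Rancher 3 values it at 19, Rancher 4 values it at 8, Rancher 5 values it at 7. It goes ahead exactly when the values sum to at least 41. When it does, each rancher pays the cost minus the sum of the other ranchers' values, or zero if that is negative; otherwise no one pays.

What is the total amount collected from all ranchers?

Total value 58 ≥ cost 41, so it is built.
Rancher 1: others sum to 55; max(0, 41 - 55) = 0.
Rancher 2: others sum to 37; max(0, 41 - 37) = 4.
Rancher 3: others sum to 39; max(0, 41 - 39) = 2.
Rancher 4: others sum to 50; max(0, 41 - 50) = 0.
Rancher 5: others sum to 51; max(0, 41 - 51) = 0.
Total collected = 0 + 4 + 2 + 0 + 0 = 6.

6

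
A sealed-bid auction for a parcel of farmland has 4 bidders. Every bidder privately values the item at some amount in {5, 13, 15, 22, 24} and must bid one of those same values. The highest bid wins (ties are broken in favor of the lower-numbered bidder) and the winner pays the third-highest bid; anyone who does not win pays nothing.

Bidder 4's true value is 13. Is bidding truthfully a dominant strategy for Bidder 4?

Consider the case where Bidder 1 bids 5, Bidder 2 bids 5 and Bidder 3 bids 13.
Truthful bid 13: loses, pays 0, utility 0.
Bid 15 instead: wins, pays 5, utility 13 - 5 = 8.
Since 8 > 0, bidding 15 is strictly better here, so truthful bidding is not dominant.

No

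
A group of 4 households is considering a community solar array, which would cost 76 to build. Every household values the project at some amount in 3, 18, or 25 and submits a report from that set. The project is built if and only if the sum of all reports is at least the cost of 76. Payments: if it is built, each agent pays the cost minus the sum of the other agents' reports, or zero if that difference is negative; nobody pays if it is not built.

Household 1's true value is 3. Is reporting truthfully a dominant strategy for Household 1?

Check each profile of the others' reports and compare truth against every alternative report.
Others report (18, 18, 25): truth gives 0, best alternative gives -12.
Others report (18, 25, 18): truth gives 0, best alternative gives -12.
Others report (25, 18, 18): truth gives 0, best alternative gives -12.
Others report (18, 25, 25): truth gives 0, best alternative gives -5.
Others report (25, 18, 25): truth gives 0, best alternative gives -5.
Others report (25, 25, 18): truth gives 0, best alternative gives -5.
(Remaining 21 profiles checked similarly; truth is weakly best in each.)
In every case the truthful report is at least as good as any alternative, so it is a dominant strategy.

Yes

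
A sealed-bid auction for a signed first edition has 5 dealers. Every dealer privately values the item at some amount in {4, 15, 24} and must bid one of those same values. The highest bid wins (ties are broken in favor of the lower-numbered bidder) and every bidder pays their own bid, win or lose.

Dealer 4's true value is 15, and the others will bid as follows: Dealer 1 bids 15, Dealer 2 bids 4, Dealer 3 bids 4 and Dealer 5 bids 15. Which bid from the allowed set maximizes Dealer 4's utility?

Bid 4: loses but pays 4, utility -4.
Bid 15: loses but pays 15, utility -15.
Bid 24: wins, pays 24, utility 15 - 24 = -9.
The best choice is 4 with utility -4.

4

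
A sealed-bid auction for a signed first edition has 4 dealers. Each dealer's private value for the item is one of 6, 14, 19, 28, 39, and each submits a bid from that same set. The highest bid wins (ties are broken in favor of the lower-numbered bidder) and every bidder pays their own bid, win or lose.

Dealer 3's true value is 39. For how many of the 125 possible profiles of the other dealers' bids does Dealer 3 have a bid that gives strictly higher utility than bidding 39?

81

Others bid (6, 6, 6): truth gives 0; bid 14 gives 25 > 0. Violating.
Others bid (6, 6, 14): truth gives 0; bid 14 gives 25 > 0. Violating.
Others bid (6, 6, 19): truth gives 0; bid 19 gives 20 > 0. Violating.
Others bid (6, 6, 28): truth gives 0; bid 28 gives 11 > 0. Violating.
Others bid (6, 6, 39): truth gives 0; no alternative beats it.
Others bid (6, 14, 39): truth gives 0; no alternative beats it.
(Checking all 125 profiles: 81 have a profitable deviation, 44 do not.)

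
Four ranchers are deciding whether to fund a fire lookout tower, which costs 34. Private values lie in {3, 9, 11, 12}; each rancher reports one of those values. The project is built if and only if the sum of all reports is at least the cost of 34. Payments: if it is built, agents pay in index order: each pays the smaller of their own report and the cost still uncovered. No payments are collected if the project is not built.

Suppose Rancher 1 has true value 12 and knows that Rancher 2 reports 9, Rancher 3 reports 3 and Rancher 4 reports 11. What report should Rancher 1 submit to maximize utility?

11

Report 3: project not built, utility 0.
Report 9: project not built, utility 0.
Report 11: project built, pays 11, utility 12 - 11 = 1.
Report 12: project built, pays 12, utility 12 - 12 = 0.
The best choice is 11 with utility 1.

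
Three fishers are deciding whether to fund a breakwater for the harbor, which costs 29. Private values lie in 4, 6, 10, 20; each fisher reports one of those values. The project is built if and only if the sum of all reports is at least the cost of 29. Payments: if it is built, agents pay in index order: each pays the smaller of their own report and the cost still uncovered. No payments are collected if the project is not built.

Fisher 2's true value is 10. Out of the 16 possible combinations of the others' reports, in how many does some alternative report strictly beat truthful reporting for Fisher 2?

7

Others report (4, 20): truth gives 0; report 6 gives 4 > 0. Violating.
Others report (6, 20): truth gives 0; report 4 gives 6 > 0. Violating.
Others report (10, 20): truth gives 0; report 4 gives 6 > 0. Violating.
Others report (20, 4): truth gives 1; report 6 gives 4 > 1. Violating.
Others report (4, 4): truth gives 0; no alternative beats it.
Others report (4, 6): truth gives 0; no alternative beats it.
(Checking all 16 profiles: 7 have a profitable deviation, 9 do not.)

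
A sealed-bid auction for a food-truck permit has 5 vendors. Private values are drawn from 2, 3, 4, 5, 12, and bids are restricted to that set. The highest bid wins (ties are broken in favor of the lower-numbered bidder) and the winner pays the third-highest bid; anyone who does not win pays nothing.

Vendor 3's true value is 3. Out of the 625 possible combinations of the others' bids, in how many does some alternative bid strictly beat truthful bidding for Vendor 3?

Others bid (2, 2, 2, 4): truth gives 0; bid 4 gives 1 > 0. Violating.
Others bid (2, 2, 2, 5): truth gives 0; bid 5 gives 1 > 0. Violating.
Others bid (2, 2, 2, 12): truth gives 0; bid 12 gives 1 > 0. Violating.
Others bid (2, 2, 4, 2): truth gives 0; bid 4 gives 1 > 0. Violating.
Others bid (2, 2, 2, 2): truth gives 1; no alternative beats it.
Others bid (2, 2, 2, 3): truth gives 1; no alternative beats it.
(Checking all 625 profiles: 12 have a profitable deviation, 613 do not.)

12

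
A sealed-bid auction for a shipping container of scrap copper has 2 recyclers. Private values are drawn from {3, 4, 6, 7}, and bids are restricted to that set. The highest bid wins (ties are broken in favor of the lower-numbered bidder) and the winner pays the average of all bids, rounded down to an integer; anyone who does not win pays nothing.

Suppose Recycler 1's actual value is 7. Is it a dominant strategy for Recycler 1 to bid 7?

No

Consider the case where Recycler 2 bids 3.
Truthful bid 7: wins, pays 5, utility 7 - 5 = 2.
Bid 3 instead: wins, pays 3, utility 7 - 3 = 4.
Since 4 > 2, bidding 3 is strictly better here, so truthful bidding is not dominant.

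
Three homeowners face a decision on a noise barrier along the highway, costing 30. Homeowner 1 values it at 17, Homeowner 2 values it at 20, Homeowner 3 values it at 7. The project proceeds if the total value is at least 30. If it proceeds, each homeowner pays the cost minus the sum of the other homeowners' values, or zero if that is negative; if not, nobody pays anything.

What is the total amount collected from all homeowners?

Total value 44 ≥ cost 30, so it is built.
Homeowner 1: others sum to 27; max(0, 30 - 27) = 3.
Homeowner 2: others sum to 24; max(0, 30 - 24) = 6.
Homeowner 3: others sum to 37; max(0, 30 - 37) = 0.
Total collected = 3 + 6 + 0 = 9.

9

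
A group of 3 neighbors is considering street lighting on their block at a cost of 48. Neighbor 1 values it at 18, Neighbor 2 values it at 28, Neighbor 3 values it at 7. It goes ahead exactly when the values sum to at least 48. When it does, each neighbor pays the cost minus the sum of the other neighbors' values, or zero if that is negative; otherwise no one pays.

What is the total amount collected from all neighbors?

38

Total value 53 ≥ cost 48, so it is built.
Neighbor 1: others sum to 35; max(0, 48 - 35) = 13.
Neighbor 2: others sum to 25; max(0, 48 - 25) = 23.
Neighbor 3: others sum to 46; max(0, 48 - 46) = 2.
Total collected = 13 + 23 + 2 = 38.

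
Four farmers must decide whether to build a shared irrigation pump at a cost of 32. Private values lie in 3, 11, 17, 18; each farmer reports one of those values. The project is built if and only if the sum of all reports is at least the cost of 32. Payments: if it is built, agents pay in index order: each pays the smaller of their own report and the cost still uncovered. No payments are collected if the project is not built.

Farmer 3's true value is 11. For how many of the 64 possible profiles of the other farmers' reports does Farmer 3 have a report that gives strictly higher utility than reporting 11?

Others report (3, 11, 17): truth gives 0; report 3 gives 8 > 0. Violating.
Others report (3, 11, 18): truth gives 0; report 3 gives 8 > 0. Violating.
Others report (3, 17, 11): truth gives 0; report 3 gives 8 > 0. Violating.
Others report (3, 17, 17): truth gives 0; report 3 gives 8 > 0. Violating.
Others report (3, 3, 3): truth gives 0; no alternative beats it.
Others report (3, 3, 11): truth gives 0; no alternative beats it.
(Checking all 64 profiles: 27 have a profitable deviation, 37 do not.)

27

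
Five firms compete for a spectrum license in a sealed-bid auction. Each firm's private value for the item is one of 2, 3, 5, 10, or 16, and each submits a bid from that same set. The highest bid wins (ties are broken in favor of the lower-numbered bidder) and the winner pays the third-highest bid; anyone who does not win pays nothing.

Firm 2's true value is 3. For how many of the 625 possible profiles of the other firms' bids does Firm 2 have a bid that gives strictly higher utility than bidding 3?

12

Others bid (2, 2, 2, 5): truth gives 0; bid 5 gives 1 > 0. Violating.
Others bid (2, 2, 2, 10): truth gives 0; bid 10 gives 1 > 0. Violating.
Others bid (2, 2, 2, 16): truth gives 0; bid 16 gives 1 > 0. Violating.
Others bid (2, 2, 5, 2): truth gives 0; bid 5 gives 1 > 0. Violating.
Others bid (2, 2, 2, 2): truth gives 1; no alternative beats it.
Others bid (2, 2, 2, 3): truth gives 1; no alternative beats it.
(Checking all 625 profiles: 12 have a profitable deviation, 613 do not.)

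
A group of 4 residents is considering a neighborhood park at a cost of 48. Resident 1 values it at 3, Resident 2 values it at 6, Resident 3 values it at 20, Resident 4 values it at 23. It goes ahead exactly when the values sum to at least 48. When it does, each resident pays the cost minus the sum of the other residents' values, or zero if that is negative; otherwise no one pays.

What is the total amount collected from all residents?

37

Total value 52 ≥ cost 48, so it is built.
Resident 1: others sum to 49; max(0, 48 - 49) = 0.
Resident 2: others sum to 46; max(0, 48 - 46) = 2.
Resident 3: others sum to 32; max(0, 48 - 32) = 16.
Resident 4: others sum to 29; max(0, 48 - 29) = 19.
Total collected = 0 + 2 + 16 + 19 = 37.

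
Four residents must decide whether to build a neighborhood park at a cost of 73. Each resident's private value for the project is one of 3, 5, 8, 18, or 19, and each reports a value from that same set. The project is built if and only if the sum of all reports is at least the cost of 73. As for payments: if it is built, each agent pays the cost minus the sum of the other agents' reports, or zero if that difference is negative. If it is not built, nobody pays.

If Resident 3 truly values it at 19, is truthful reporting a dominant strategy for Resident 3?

Yes

Check each profile of the others' reports and compare truth against every alternative report.
Others report (19, 19, 19): truth gives 3, best alternative gives 3.
Others report (18, 19, 19): truth gives 2, best alternative gives 2.
Others report (19, 18, 19): truth gives 2, best alternative gives 2.
Others report (19, 19, 18): truth gives 2, best alternative gives 2.
Others report (18, 18, 19): truth gives 1, best alternative gives 1.
Others report (18, 19, 18): truth gives 1, best alternative gives 1.
(Remaining 119 profiles checked similarly; truth is weakly best in each.)
In every case the truthful report is at least as good as any alternative, so it is a dominant strategy.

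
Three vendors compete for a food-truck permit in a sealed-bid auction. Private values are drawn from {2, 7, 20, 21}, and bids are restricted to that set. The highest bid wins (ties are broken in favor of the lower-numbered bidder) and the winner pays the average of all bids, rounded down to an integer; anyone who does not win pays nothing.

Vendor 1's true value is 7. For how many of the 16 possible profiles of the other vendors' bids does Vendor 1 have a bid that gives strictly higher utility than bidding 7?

Others bid (2, 2): truth gives 4; bid 2 gives 5 > 4. Violating.
Others bid (2, 7): truth gives 2; no alternative beats it.
Others bid (2, 20): truth gives 0; no alternative beats it.
(Checking all 16 profiles: 1 has a profitable deviation, 15 do not.)

1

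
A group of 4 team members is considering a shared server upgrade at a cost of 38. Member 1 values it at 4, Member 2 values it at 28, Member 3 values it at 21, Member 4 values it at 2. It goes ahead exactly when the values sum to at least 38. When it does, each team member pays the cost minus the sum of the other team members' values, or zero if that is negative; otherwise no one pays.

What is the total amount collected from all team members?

15

Total value 55 ≥ cost 38, so it is built.
Member 1: others sum to 51; max(0, 38 - 51) = 0.
Member 2: others sum to 27; max(0, 38 - 27) = 11.
Member 3: others sum to 34; max(0, 38 - 34) = 4.
Member 4: others sum to 53; max(0, 38 - 53) = 0.
Total collected = 0 + 11 + 4 + 0 = 15.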